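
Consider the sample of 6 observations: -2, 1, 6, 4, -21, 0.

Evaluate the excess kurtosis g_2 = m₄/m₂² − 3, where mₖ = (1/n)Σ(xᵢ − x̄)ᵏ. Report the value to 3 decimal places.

x̄ = -2.0000
Σ(xᵢ − x̄)² = 474.0000 ⇒ m₂ = 79.00000
Σ(xᵢ − x̄)⁴ = 135810.0000 ⇒ m₄ = 22635.00000
m₂² = 6241.00000
g_2 = m₄/m₂² − 3 = 3.62682 − 3 ≈ 0.627

0.627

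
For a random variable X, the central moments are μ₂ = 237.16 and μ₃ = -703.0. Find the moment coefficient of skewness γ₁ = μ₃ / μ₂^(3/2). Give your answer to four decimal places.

σ = √μ₂ = √237.16 = 15.40000
σ³ = μ₂^(3/2) = 3652.26400
γ₁ = μ₃/σ³ = -703.0 / 3652.26400 ≈ -0.1925

-0.1925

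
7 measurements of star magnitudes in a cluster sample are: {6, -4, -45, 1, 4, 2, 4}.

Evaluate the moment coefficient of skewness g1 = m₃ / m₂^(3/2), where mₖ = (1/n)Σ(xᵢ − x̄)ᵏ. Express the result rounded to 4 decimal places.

x̄ = (6 - 4 - 45 + 1 + 4 + 2 + 4) / 7 = -4.5714
deviations (xᵢ − x̄): 10.5714, 0.5714, -40.4286, 5.5714, 8.5714, 6.5714, 8.5714
Σ(xᵢ − x̄)² = 1967.7143 ⇒ m₂ = 1967.7143/7 = 281.10204
Σ(xᵢ − x̄)³ = -63181.4694 ⇒ m₃ = -63181.4694/7 = -9025.92420
m₂^(3/2) = 281.10204^(1.5) = 4712.98435
g1 = m₃ / m₂^(3/2) = -9025.92420 / 4712.98435 ≈ -1.9151

-1.9151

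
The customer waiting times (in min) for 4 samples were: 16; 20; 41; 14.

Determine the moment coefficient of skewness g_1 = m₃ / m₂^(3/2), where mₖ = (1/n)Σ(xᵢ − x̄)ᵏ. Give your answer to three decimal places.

x̄ = (16 + 20 + 41 + 14) / 4 = 22.7500
deviations (xᵢ − x̄): -6.7500, -2.7500, 18.2500, -8.7500
Σ(xᵢ − x̄)² = 462.7500 ⇒ m₂ = 462.7500/4 = 115.68750
Σ(xᵢ − x̄)³ = 5080.1250 ⇒ m₃ = 5080.1250/4 = 1270.03125
m₂^(3/2) = 115.68750^(1.5) = 1244.31304
g_1 = m₃ / m₂^(3/2) = 1270.03125 / 1244.31304 ≈ 1.021

1.021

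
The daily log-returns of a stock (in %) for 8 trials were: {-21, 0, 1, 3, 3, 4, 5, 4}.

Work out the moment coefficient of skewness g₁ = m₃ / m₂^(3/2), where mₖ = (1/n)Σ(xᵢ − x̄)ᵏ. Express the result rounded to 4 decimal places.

x̄ = (-21 + 0 + 1 + 3 + 3 + 4 + 5 + 4) / 8 = -0.1250
deviations (xᵢ − x̄): -20.8750, 0.1250, 1.1250, 3.1250, 3.1250, 4.1250, 5.1250, 4.1250
Σ(xᵢ − x̄)² = 516.8750 ⇒ m₂ = 516.8750/8 = 64.60938
Σ(xᵢ − x̄)³ = -8759.1563 ⇒ m₃ = -8759.1563/8 = -1094.89453
m₂^(3/2) = 64.60938^(1.5) = 519.32988
g₁ = m₃ / m₂^(3/2) = -1094.89453 / 519.32988 ≈ -2.1083

-2.1083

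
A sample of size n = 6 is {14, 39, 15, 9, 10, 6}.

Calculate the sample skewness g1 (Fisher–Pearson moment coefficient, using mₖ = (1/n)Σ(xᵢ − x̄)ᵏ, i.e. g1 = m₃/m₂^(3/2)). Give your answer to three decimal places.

x̄ = (14 + 39 + 15 + 9 + 10 + 6) / 6 = 15.5000
deviations (xᵢ − x̄): -1.5000, 23.5000, -0.5000, -6.5000, -5.5000, -9.5000
Σ(xᵢ − x̄)² = 717.5000 ⇒ m₂ = 717.5000/6 = 119.58333
Σ(xᵢ − x̄)³ = 11676.0000 ⇒ m₃ = 11676.0000/6 = 1946.00000
m₂^(3/2) = 119.58333^(1.5) = 1307.69355
g1 = m₃ / m₂^(3/2) = 1946.00000 / 1307.69355 ≈ 1.488

1.488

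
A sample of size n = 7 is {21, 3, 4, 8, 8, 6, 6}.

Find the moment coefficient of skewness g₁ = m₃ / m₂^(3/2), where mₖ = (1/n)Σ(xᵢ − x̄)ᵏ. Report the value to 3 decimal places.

x̄ = (21 + 3 + 4 + 8 + 8 + 6 + 6) / 7 = 8.0000
deviations (xᵢ − x̄): 13.0000, -5.0000, -4.0000, 0.0000, 0.0000, -2.0000, -2.0000
Σ(xᵢ − x̄)² = 218.0000 ⇒ m₂ = 218.0000/7 = 31.14286
Σ(xᵢ − x̄)³ = 1992.0000 ⇒ m₃ = 1992.0000/7 = 284.57143
m₂^(3/2) = 31.14286^(1.5) = 173.79516
g₁ = m₃ / m₂^(3/2) = 284.57143 / 173.79516 ≈ 1.637

1.637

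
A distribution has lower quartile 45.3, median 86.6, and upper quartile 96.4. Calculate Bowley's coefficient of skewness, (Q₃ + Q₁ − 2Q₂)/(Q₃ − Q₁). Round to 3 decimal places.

-0.616

numerator: Q₃ + Q₁ − 2Q₂ = 96.4 + 45.3 − 2×86.6 = -31.5000
denominator: Q₃ − Q₁ = 96.4 − 45.3 = 51.1000
Bowley skewness = -31.5000 / 51.1000 ≈ -0.616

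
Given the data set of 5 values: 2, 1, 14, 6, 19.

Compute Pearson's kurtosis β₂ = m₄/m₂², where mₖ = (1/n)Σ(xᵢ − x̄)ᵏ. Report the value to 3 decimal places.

x̄ = 8.4000
Σ(xᵢ − x̄)² = 245.2000 ⇒ m₂ = 49.04000
Σ(xᵢ − x̄)⁴ = 18317.7760 ⇒ m₄ = 3663.55520
m₂² = 2404.92160
β₂ = m₄/m₂² = 3663.55520 / 2404.92160 ≈ 1.523

1.523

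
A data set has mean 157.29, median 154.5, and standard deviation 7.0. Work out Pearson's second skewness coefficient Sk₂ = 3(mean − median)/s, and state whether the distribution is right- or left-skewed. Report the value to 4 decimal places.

Sk₂ = 3(157.29 − 154.5) / 7.0 = 3 × 2.7900 / 7.0
    = 8.3700 / 7.0 ≈ 1.1957
Sk₂ > 0 ⇒ mean > median ⇒ right-skewed (positive skew).

1.1957, right-skewed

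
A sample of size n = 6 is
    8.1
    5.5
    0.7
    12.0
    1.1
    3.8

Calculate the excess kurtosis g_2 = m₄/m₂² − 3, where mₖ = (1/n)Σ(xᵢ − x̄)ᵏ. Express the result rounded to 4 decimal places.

x̄ = 5.2000
Σ(xᵢ − x̄)² = 93.7600 ⇒ m₂ = 15.62667
Σ(xᵢ − x̄)⁴ = 2905.3540 ⇒ m₄ = 484.22567
m₂² = 244.19271
g_2 = m₄/m₂² − 3 = 1.98297 − 3 ≈ -1.0170

-1.0170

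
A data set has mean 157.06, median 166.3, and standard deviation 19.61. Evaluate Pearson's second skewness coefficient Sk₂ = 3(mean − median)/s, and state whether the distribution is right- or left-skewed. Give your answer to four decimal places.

Sk₂ = 3(157.06 − 166.3) / 19.61 = 3 × -9.2400 / 19.61
    = -27.7200 / 19.61 ≈ -1.4136
Sk₂ < 0 ⇒ mean < median ⇒ left-skewed (negative skew).

-1.4136, left-skewed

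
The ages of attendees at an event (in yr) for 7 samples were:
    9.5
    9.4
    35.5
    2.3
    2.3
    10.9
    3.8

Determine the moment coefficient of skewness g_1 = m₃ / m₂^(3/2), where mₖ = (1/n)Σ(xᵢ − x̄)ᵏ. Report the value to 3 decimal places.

x̄ = (9.5 + 9.4 + 35.5 + 2.3 + 2.3 + 10.9 + 3.8) / 7 = 10.5286
deviations (xᵢ − x̄): -1.0286, -1.1286, 24.9714, -8.2286, -8.2286, 0.3714, -6.7286
Σ(xᵢ − x̄)² = 806.7343 ⇒ m₂ = 806.7343/7 = 115.24776
Σ(xᵢ − x̄)³ = 14150.0852 ⇒ m₃ = 14150.0852/7 = 2021.44074
m₂^(3/2) = 115.24776^(1.5) = 1237.22507
g_1 = m₃ / m₂^(3/2) = 2021.44074 / 1237.22507 ≈ 1.634

1.634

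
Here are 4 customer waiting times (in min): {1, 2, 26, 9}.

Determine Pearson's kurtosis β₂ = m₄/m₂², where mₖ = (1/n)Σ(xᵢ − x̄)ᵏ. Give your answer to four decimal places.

2.0523

x̄ = 9.5000
Σ(xᵢ − x̄)² = 401.0000 ⇒ m₂ = 100.25000
Σ(xᵢ − x̄)⁴ = 82504.2500 ⇒ m₄ = 20626.06250
m₂² = 10050.06250
β₂ = m₄/m₂² = 20626.06250 / 10050.06250 ≈ 2.0523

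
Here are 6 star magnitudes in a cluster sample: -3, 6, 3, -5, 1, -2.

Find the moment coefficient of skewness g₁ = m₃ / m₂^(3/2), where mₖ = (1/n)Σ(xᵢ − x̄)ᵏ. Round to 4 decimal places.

0.2673

x̄ = (-3 + 6 + 3 - 5 + 1 - 2) / 6 = 0.0000
deviations (xᵢ − x̄): -3.0000, 6.0000, 3.0000, -5.0000, 1.0000, -2.0000
Σ(xᵢ − x̄)² = 84.0000 ⇒ m₂ = 84.0000/6 = 14.00000
Σ(xᵢ − x̄)³ = 84.0000 ⇒ m₃ = 84.0000/6 = 14.00000
m₂^(3/2) = 14.00000^(1.5) = 52.38320
g₁ = m₃ / m₂^(3/2) = 14.00000 / 52.38320 ≈ 0.2673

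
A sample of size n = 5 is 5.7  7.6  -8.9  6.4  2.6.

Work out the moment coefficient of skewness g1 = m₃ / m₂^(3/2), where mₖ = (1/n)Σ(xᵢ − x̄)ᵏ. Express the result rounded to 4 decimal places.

-1.2412

x̄ = (5.7 + 7.6 - 8.9 + 6.4 + 2.6) / 5 = 2.6800
deviations (xᵢ − x̄): 3.0200, 4.9200, -11.5800, 3.7200, -0.0800
Σ(xᵢ − x̄)² = 181.2680 ⇒ m₂ = 181.2680/5 = 36.25360
Σ(xᵢ − x̄)³ = -1354.7189 ⇒ m₃ = -1354.7189/5 = -270.94378
m₂^(3/2) = 36.25360^(1.5) = 218.28641
g1 = m₃ / m₂^(3/2) = -270.94378 / 218.28641 ≈ -1.2412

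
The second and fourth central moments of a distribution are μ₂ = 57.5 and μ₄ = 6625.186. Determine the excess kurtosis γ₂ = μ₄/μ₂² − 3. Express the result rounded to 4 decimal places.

μ₂² = 57.5² = 3306.25000
μ₄/μ₂² = 6625.186 / 3306.25000 = 2.00384
γ₂ = 2.00384 − 3 ≈ -0.9962

-0.9962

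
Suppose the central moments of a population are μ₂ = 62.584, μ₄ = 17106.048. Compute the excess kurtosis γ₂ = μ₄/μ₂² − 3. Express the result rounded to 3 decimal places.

1.367

μ₂² = 62.584² = 3916.75706
μ₄/μ₂² = 17106.048 / 3916.75706 = 4.36740
γ₂ = 4.36740 − 3 ≈ 1.367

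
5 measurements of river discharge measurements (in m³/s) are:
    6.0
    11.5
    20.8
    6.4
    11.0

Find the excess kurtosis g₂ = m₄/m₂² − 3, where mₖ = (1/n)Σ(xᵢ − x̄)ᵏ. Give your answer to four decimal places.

x̄ = 11.1400
Σ(xᵢ − x̄)² = 142.3520 ⇒ m₂ = 28.47040
Σ(xᵢ − x̄)⁴ = 9910.6067 ⇒ m₄ = 1982.12134
m₂² = 810.56368
g₂ = m₄/m₂² − 3 = 2.44536 − 3 ≈ -0.5546

-0.5546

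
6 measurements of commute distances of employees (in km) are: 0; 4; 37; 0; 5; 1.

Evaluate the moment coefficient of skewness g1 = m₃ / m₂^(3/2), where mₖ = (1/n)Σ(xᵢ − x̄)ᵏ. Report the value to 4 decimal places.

1.7059

x̄ = (0 + 4 + 37 + 0 + 5 + 1) / 6 = 7.8333
deviations (xᵢ − x̄): -7.8333, -3.8333, 29.1667, -7.8333, -2.8333, -6.8333
Σ(xᵢ − x̄)² = 1042.8333 ⇒ m₂ = 1042.8333/6 = 173.80556
Σ(xᵢ − x̄)³ = 23452.4444 ⇒ m₃ = 23452.4444/6 = 3908.74074
m₂^(3/2) = 173.80556^(1.5) = 2291.37136
g1 = m₃ / m₂^(3/2) = 3908.74074 / 2291.37136 ≈ 1.7059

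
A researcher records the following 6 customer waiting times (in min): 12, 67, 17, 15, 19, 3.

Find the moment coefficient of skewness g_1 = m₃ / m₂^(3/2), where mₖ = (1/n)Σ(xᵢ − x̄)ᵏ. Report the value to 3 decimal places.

x̄ = (12 + 67 + 17 + 15 + 19 + 3) / 6 = 22.1667
deviations (xᵢ − x̄): -10.1667, 44.8333, -5.1667, -7.1667, -3.1667, -19.1667
Σ(xᵢ − x̄)² = 2568.8333 ⇒ m₂ = 2568.8333/6 = 428.13889
Σ(xᵢ − x̄)³ = 81486.5556 ⇒ m₃ = 81486.5556/6 = 13581.09259
m₂^(3/2) = 428.13889^(1.5) = 8858.84323
g_1 = m₃ / m₂^(3/2) = 13581.09259 / 8858.84323 ≈ 1.533

1.533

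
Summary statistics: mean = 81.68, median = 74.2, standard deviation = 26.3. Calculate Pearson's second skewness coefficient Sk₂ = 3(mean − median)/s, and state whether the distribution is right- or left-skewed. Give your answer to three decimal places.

0.853, right-skewed

Sk₂ = 3(81.68 − 74.2) / 26.3 = 3 × 7.4800 / 26.3
    = 22.4400 / 26.3 ≈ 0.853
Sk₂ > 0 ⇒ mean > median ⇒ right-skewed (positive skew).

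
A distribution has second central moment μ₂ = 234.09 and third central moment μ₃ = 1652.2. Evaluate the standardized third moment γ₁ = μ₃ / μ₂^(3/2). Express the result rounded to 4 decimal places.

0.4613

σ = √μ₂ = √234.09 = 15.30000
σ³ = μ₂^(3/2) = 3581.57700
γ₁ = μ₃/σ³ = 1652.2 / 3581.57700 ≈ 0.4613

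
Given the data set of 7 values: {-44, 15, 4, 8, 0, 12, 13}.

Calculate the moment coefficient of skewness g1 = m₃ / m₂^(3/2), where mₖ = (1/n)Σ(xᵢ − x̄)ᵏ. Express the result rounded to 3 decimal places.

-1.773

x̄ = (-44 + 15 + 4 + 8 + 0 + 12 + 13) / 7 = 1.1429
deviations (xᵢ − x̄): -45.1429, 13.8571, 2.8571, 6.8571, -1.1429, 10.8571, 11.8571
Σ(xᵢ − x̄)² = 2544.8571 ⇒ m₂ = 2544.8571/7 = 363.55102
Σ(xᵢ − x̄)³ = -86043.6735 ⇒ m₃ = -86043.6735/7 = -12291.95335
m₂^(3/2) = 363.55102^(1.5) = 6931.83237
g1 = m₃ / m₂^(3/2) = -12291.95335 / 6931.83237 ≈ -1.773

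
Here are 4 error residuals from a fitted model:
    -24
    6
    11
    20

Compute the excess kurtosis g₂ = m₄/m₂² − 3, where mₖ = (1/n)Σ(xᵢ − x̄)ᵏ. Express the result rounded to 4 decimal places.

-0.8692

x̄ = 3.2500
Σ(xᵢ − x̄)² = 1090.7500 ⇒ m₂ = 272.68750
Σ(xᵢ − x̄)⁴ = 633779.0781 ⇒ m₄ = 158444.76953
m₂² = 74358.47266
g₂ = m₄/m₂² − 3 = 2.13082 − 3 ≈ -0.8692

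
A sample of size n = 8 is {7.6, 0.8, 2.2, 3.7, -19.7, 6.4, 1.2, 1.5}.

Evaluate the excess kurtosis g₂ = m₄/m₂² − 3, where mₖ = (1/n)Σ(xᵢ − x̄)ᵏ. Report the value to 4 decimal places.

x̄ = 0.4625
Σ(xᵢ − x̄)² = 507.9587 ⇒ m₂ = 63.49484
Σ(xᵢ − x̄)⁴ = 169222.2796 ⇒ m₄ = 21152.78495
m₂² = 4031.59518
g₂ = m₄/m₂² − 3 = 5.24675 − 3 ≈ 2.2468

2.2468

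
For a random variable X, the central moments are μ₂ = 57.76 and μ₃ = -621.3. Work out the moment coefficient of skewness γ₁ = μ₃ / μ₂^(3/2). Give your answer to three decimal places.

σ = √μ₂ = √57.76 = 7.60000
σ³ = μ₂^(3/2) = 438.97600
γ₁ = μ₃/σ³ = -621.3 / 438.97600 ≈ -1.415

-1.415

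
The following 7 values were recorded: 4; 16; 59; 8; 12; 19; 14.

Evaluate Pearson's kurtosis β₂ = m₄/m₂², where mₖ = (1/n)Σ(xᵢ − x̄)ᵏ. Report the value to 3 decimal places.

x̄ = 18.8571
Σ(xᵢ − x̄)² = 2028.8571 ⇒ m₂ = 289.83673
Σ(xᵢ − x̄)⁴ = 2662220.8688 ⇒ m₄ = 380317.26697
m₂² = 84005.33278
β₂ = m₄/m₂² = 380317.26697 / 84005.33278 ≈ 4.527

4.527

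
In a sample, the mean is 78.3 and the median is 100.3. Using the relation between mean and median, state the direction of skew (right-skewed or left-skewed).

mean − median = 78.3 − 100.3 = -22.0
mean < median ⇒ the longer tail is on the left ⇒ left-skewed (negatively skewed).

left-skewed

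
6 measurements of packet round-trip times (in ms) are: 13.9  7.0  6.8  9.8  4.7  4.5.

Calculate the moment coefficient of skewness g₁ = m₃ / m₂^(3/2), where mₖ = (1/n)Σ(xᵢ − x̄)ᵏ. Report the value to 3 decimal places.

x̄ = (13.9 + 7.0 + 6.8 + 9.8 + 4.7 + 4.5) / 6 = 7.7833
deviations (xᵢ − x̄): 6.1167, -0.7833, -0.9833, 2.0167, -3.0833, -3.2833
Σ(xᵢ − x̄)² = 63.3483 ⇒ m₂ = 63.3483/6 = 10.55806
Σ(xᵢ − x̄)³ = 170.9084 ⇒ m₃ = 170.9084/6 = 28.48474
m₂^(3/2) = 10.55806^(1.5) = 34.30646
g₁ = m₃ / m₂^(3/2) = 28.48474 / 34.30646 ≈ 0.830

0.830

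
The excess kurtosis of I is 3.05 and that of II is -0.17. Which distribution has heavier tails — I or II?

I

Higher excess kurtosis ⇒ heavier tails relative to the normal distribution.
3.05 vs -0.17: the larger is 3.05, so I has heavier tails. (I is leptokurtic — heavier-than-normal tails; the other is platykurtic.)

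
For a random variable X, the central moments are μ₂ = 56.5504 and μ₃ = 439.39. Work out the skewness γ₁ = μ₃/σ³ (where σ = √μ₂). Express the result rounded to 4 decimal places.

1.0332

σ = √μ₂ = √56.5504 = 7.52000
σ³ = μ₂^(3/2) = 425.25901
γ₁ = μ₃/σ³ = 439.39 / 425.25901 ≈ 1.0332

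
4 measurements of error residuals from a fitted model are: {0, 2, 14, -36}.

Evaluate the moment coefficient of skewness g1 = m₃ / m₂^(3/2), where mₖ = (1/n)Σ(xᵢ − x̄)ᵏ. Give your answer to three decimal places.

-0.861

x̄ = (0 + 2 + 14 - 36) / 4 = -5.0000
deviations (xᵢ − x̄): 5.0000, 7.0000, 19.0000, -31.0000
Σ(xᵢ − x̄)² = 1396.0000 ⇒ m₂ = 1396.0000/4 = 349.00000
Σ(xᵢ − x̄)³ = -22464.0000 ⇒ m₃ = -22464.0000/4 = -5616.00000
m₂^(3/2) = 349.00000^(1.5) = 6519.85805
g1 = m₃ / m₂^(3/2) = -5616.00000 / 6519.85805 ≈ -0.861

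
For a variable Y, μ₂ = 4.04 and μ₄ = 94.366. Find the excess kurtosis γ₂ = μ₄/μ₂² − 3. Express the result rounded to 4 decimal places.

2.7817

μ₂² = 4.04² = 16.32160
μ₄/μ₂² = 94.366 / 16.32160 = 5.78166
γ₂ = 5.78166 − 3 ≈ 2.7817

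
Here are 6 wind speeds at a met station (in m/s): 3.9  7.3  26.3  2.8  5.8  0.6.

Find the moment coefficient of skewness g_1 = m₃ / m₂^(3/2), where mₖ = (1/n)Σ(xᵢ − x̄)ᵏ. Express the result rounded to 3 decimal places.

1.544

x̄ = (3.9 + 7.3 + 26.3 + 2.8 + 5.8 + 0.6) / 6 = 7.7833
deviations (xᵢ − x̄): -3.8833, -0.4833, 18.5167, -4.9833, -1.9833, -7.1833
Σ(xᵢ − x̄)² = 438.5483 ⇒ m₂ = 438.5483/6 = 73.09139
Σ(xᵢ − x̄)³ = 5787.8604 ⇒ m₃ = 5787.8604/6 = 964.64341
m₂^(3/2) = 73.09139^(1.5) = 624.88388
g_1 = m₃ / m₂^(3/2) = 964.64341 / 624.88388 ≈ 1.544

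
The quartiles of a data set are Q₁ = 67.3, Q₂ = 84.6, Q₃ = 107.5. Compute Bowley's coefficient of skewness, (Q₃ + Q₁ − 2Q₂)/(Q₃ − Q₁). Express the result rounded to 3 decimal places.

0.139

numerator: Q₃ + Q₁ − 2Q₂ = 107.5 + 67.3 − 2×84.6 = 5.6000
denominator: Q₃ − Q₁ = 107.5 − 67.3 = 40.2000
Bowley skewness = 5.6000 / 40.2000 ≈ 0.139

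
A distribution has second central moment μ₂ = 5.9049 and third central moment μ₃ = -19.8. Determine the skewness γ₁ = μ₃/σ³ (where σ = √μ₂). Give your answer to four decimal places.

-1.3799

σ = √μ₂ = √5.9049 = 2.43000
σ³ = μ₂^(3/2) = 14.34891
γ₁ = μ₃/σ³ = -19.8 / 14.34891 ≈ -1.3799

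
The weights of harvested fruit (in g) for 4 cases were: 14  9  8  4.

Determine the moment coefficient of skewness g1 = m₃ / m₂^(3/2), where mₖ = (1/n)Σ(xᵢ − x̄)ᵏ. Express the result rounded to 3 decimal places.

0.205

x̄ = (14 + 9 + 8 + 4) / 4 = 8.7500
deviations (xᵢ − x̄): 5.2500, 0.2500, -0.7500, -4.7500
Σ(xᵢ − x̄)² = 50.7500 ⇒ m₂ = 50.7500/4 = 12.68750
Σ(xᵢ − x̄)³ = 37.1250 ⇒ m₃ = 37.1250/4 = 9.28125
m₂^(3/2) = 12.68750^(1.5) = 45.19226
g1 = m₃ / m₂^(3/2) = 9.28125 / 45.19226 ≈ 0.205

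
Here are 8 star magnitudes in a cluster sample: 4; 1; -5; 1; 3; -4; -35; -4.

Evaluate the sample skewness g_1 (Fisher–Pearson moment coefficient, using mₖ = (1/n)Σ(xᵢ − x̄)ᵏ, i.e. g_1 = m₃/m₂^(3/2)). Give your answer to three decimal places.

x̄ = (4 + 1 - 5 + 1 + 3 - 4 - 35 - 4) / 8 = -4.8750
deviations (xᵢ − x̄): 8.8750, 5.8750, -0.1250, 5.8750, 7.8750, 0.8750, -30.1250, 0.8750
Σ(xᵢ − x̄)² = 1118.8750 ⇒ m₂ = 1118.8750/8 = 139.85938
Σ(xᵢ − x̄)³ = -25744.5938 ⇒ m₃ = -25744.5938/8 = -3218.07422
m₂^(3/2) = 139.85938^(1.5) = 1654.00712
g_1 = m₃ / m₂^(3/2) = -3218.07422 / 1654.00712 ≈ -1.946

-1.946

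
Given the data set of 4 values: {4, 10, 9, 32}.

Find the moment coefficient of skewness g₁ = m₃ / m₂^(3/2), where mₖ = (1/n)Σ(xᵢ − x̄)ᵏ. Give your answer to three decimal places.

x̄ = (4 + 10 + 9 + 32) / 4 = 13.7500
deviations (xᵢ − x̄): -9.7500, -3.7500, -4.7500, 18.2500
Σ(xᵢ − x̄)² = 464.7500 ⇒ m₂ = 464.7500/4 = 116.18750
Σ(xᵢ − x̄)³ = 4991.6250 ⇒ m₃ = 4991.6250/4 = 1247.90625
m₂^(3/2) = 116.18750^(1.5) = 1252.38861
g₁ = m₃ / m₂^(3/2) = 1247.90625 / 1252.38861 ≈ 0.996

0.996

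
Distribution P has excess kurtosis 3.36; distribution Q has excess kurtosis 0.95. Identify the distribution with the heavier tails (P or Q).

Higher excess kurtosis ⇒ heavier tails relative to the normal distribution.
3.36 vs 0.95: the larger is 3.36, so P has heavier tails.

P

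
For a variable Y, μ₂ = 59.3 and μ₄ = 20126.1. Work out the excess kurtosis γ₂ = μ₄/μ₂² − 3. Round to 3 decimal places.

2.723

μ₂² = 59.3² = 3516.49000
μ₄/μ₂² = 20126.1 / 3516.49000 = 5.72335
γ₂ = 5.72335 − 3 ≈ 2.723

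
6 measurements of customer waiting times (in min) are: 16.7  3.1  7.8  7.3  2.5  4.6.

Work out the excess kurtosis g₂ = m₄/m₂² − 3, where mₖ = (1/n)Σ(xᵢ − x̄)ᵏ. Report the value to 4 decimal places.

0.0890

x̄ = 7.0000
Σ(xᵢ − x̄)² = 136.0400 ⇒ m₂ = 22.67333
Σ(xᵢ − x̄)⁴ = 9527.9300 ⇒ m₄ = 1587.98833
m₂² = 514.08004
g₂ = m₄/m₂² − 3 = 3.08899 − 3 ≈ 0.0890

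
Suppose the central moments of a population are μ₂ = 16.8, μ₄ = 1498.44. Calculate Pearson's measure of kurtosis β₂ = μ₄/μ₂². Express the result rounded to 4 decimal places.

5.3091

μ₂² = 16.8² = 282.24000
μ₄/μ₂² = 1498.44 / 282.24000 = 5.30910
β₂ ≈ 5.3091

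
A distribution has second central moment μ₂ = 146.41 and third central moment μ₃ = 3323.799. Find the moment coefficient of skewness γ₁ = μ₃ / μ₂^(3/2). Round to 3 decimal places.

σ = √μ₂ = √146.41 = 12.10000
σ³ = μ₂^(3/2) = 1771.56100
γ₁ = μ₃/σ³ = 3323.799 / 1771.56100 ≈ 1.876

1.876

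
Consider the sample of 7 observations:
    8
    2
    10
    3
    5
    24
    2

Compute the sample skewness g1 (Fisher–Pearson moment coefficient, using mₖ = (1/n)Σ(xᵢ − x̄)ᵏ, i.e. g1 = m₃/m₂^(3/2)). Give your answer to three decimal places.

x̄ = (8 + 2 + 10 + 3 + 5 + 24 + 2) / 7 = 7.7143
deviations (xᵢ − x̄): 0.2857, -5.7143, 2.2857, -4.7143, -2.7143, 16.2857, -5.7143
Σ(xᵢ − x̄)² = 365.4286 ⇒ m₂ = 365.4286/7 = 52.20408
Σ(xᵢ − x̄)³ = 3833.3878 ⇒ m₃ = 3833.3878/7 = 547.62682
m₂^(3/2) = 52.20408^(1.5) = 377.18698
g1 = m₃ / m₂^(3/2) = 547.62682 / 377.18698 ≈ 1.452

1.452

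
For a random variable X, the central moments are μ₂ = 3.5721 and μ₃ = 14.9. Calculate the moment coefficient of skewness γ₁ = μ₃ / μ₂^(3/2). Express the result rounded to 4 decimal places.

2.2070

σ = √μ₂ = √3.5721 = 1.89000
σ³ = μ₂^(3/2) = 6.75127
γ₁ = μ₃/σ³ = 14.9 / 6.75127 ≈ 2.2070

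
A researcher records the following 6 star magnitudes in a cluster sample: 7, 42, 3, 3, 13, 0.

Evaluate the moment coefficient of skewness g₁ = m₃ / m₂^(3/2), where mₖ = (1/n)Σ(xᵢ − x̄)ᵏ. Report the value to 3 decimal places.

x̄ = (7 + 42 + 3 + 3 + 13 + 0) / 6 = 11.3333
deviations (xᵢ − x̄): -4.3333, 30.6667, -8.3333, -8.3333, 1.6667, -11.3333
Σ(xᵢ − x̄)² = 1229.3333 ⇒ m₂ = 1229.3333/6 = 204.88889
Σ(xᵢ − x̄)³ = 26150.4444 ⇒ m₃ = 26150.4444/6 = 4358.40741
m₂^(3/2) = 204.88889^(1.5) = 2932.76734
g₁ = m₃ / m₂^(3/2) = 4358.40741 / 2932.76734 ≈ 1.486

1.486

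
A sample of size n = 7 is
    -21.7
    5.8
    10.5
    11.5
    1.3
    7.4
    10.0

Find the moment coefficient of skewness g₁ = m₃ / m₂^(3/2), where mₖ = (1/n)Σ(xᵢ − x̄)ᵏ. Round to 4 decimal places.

-1.6944

x̄ = (-21.7 + 5.8 + 10.5 + 11.5 + 1.3 + 7.4 + 10.0) / 7 = 3.5429
deviations (xᵢ − x̄): -25.2429, 2.2571, 6.9571, 7.9571, -2.2429, 3.8571, 6.4571
Σ(xᵢ − x̄)² = 815.6171 ⇒ m₂ = 815.6171/7 = 116.51673
Σ(xᵢ − x̄)³ = -14917.4106 ⇒ m₃ = -14917.4106/7 = -2131.05866
m₂^(3/2) = 116.51673^(1.5) = 1257.71563
g₁ = m₃ / m₂^(3/2) = -2131.05866 / 1257.71563 ≈ -1.6944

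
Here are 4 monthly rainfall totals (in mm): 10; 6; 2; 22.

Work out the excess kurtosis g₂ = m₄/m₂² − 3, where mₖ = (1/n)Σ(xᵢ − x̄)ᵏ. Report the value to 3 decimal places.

-1.000

x̄ = 10.0000
Σ(xᵢ − x̄)² = 224.0000 ⇒ m₂ = 56.00000
Σ(xᵢ − x̄)⁴ = 25088.0000 ⇒ m₄ = 6272.00000
m₂² = 3136.00000
g₂ = m₄/m₂² − 3 = 2.00000 − 3 ≈ -1.000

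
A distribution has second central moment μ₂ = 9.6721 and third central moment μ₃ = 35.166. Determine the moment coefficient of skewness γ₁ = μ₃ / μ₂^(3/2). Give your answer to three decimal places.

σ = √μ₂ = √9.6721 = 3.11000
σ³ = μ₂^(3/2) = 30.08023
γ₁ = μ₃/σ³ = 35.166 / 30.08023 ≈ 1.169

1.169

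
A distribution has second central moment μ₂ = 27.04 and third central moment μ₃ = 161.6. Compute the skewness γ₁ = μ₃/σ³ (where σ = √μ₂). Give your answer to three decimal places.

1.149

σ = √μ₂ = √27.04 = 5.20000
σ³ = μ₂^(3/2) = 140.60800
γ₁ = μ₃/σ³ = 161.6 / 140.60800 ≈ 1.149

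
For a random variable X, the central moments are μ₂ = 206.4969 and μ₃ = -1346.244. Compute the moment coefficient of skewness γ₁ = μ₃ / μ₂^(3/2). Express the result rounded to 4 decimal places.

-0.4537

σ = √μ₂ = √206.4969 = 14.37000
σ³ = μ₂^(3/2) = 2967.36045
γ₁ = μ₃/σ³ = -1346.244 / 2967.36045 ≈ -0.4537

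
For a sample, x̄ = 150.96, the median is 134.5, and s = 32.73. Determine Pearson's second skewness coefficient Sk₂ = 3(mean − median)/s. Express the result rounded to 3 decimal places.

Sk₂ = 3(150.96 − 134.5) / 32.73 = 3 × 16.4600 / 32.73
    = 49.3800 / 32.73 ≈ 1.509

1.509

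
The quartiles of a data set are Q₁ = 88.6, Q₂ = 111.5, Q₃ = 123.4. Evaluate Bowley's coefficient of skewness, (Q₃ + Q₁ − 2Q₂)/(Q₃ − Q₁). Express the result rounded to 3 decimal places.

-0.316

numerator: Q₃ + Q₁ − 2Q₂ = 123.4 + 88.6 − 2×111.5 = -11.0000
denominator: Q₃ − Q₁ = 123.4 − 88.6 = 34.8000
Bowley skewness = -11.0000 / 34.8000 ≈ -0.316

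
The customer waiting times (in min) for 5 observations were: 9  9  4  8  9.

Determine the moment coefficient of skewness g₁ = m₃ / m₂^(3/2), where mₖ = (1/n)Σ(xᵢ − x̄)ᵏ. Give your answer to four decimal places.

-1.3628

x̄ = (9 + 9 + 4 + 8 + 9) / 5 = 7.8000
deviations (xᵢ − x̄): 1.2000, 1.2000, -3.8000, 0.2000, 1.2000
Σ(xᵢ − x̄)² = 18.8000 ⇒ m₂ = 18.8000/5 = 3.76000
Σ(xᵢ − x̄)³ = -49.6800 ⇒ m₃ = -49.6800/5 = -9.93600
m₂^(3/2) = 3.76000^(1.5) = 7.29091
g₁ = m₃ / m₂^(3/2) = -9.93600 / 7.29091 ≈ -1.3628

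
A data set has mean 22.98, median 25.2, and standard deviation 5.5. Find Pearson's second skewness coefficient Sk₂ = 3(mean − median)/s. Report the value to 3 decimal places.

-1.211

Sk₂ = 3(22.98 − 25.2) / 5.5 = 3 × -2.2200 / 5.5
    = -6.6600 / 5.5 ≈ -1.211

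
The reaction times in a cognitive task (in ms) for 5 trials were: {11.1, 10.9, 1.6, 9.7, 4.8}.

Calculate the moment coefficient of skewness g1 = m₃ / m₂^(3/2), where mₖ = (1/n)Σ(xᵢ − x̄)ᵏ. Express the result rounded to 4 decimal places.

x̄ = (11.1 + 10.9 + 1.6 + 9.7 + 4.8) / 5 = 7.6200
deviations (xᵢ − x̄): 3.4800, 3.2800, -6.0200, 2.0800, -2.8200
Σ(xᵢ − x̄)² = 71.3880 ⇒ m₂ = 71.3880/5 = 14.27760
Σ(xᵢ − x̄)³ = -154.1623 ⇒ m₃ = -154.1623/5 = -30.83246
m₂^(3/2) = 14.27760^(1.5) = 53.94893
g1 = m₃ / m₂^(3/2) = -30.83246 / 53.94893 ≈ -0.5715

-0.5715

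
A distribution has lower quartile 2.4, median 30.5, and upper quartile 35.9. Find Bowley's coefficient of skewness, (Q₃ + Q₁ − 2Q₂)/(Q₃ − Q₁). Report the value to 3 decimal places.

-0.678

numerator: Q₃ + Q₁ − 2Q₂ = 35.9 + 2.4 − 2×30.5 = -22.7000
denominator: Q₃ − Q₁ = 35.9 − 2.4 = 33.5000
Bowley skewness = -22.7000 / 33.5000 ≈ -0.678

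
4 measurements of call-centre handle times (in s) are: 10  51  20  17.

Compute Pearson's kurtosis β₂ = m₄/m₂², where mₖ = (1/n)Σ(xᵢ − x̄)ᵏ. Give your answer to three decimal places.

x̄ = 24.5000
Σ(xᵢ − x̄)² = 989.0000 ⇒ m₂ = 247.25000
Σ(xᵢ − x̄)⁴ = 540934.2500 ⇒ m₄ = 135233.56250
m₂² = 61132.56250
β₂ = m₄/m₂² = 135233.56250 / 61132.56250 ≈ 2.212

2.212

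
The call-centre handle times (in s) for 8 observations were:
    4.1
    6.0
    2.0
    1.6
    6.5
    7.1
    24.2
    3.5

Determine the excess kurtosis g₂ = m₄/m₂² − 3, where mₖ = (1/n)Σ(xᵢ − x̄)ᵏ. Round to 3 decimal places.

2.303

x̄ = 6.8750
Σ(xᵢ − x̄)² = 371.7950 ⇒ m₂ = 46.47438
Σ(xᵢ − x̄)⁴ = 91622.1240 ⇒ m₄ = 11452.76551
m₂² = 2159.86753
g₂ = m₄/m₂² − 3 = 5.30253 − 3 ≈ 2.303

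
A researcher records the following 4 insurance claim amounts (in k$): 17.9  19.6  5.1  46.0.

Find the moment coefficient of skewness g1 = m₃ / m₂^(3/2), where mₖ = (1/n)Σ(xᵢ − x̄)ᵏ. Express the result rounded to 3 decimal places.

x̄ = (17.9 + 19.6 + 5.1 + 46.0) / 4 = 22.1500
deviations (xᵢ − x̄): -4.2500, -2.5500, -17.0500, 23.8500
Σ(xᵢ − x̄)² = 884.0900 ⇒ m₂ = 884.0900/4 = 221.02250
Σ(xᵢ − x̄)³ = 8516.5920 ⇒ m₃ = 8516.5920/4 = 2129.14800
m₂^(3/2) = 221.02250^(1.5) = 3285.90294
g1 = m₃ / m₂^(3/2) = 2129.14800 / 3285.90294 ≈ 0.648

0.648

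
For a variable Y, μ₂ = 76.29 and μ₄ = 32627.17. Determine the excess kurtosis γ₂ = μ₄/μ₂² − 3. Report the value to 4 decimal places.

μ₂² = 76.29² = 5820.16410
μ₄/μ₂² = 32627.17 / 5820.16410 = 5.60588
γ₂ = 5.60588 − 3 ≈ 2.6059

2.6059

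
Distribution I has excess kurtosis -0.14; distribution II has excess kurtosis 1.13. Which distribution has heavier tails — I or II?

II

Higher excess kurtosis ⇒ heavier tails relative to the normal distribution.
-0.14 vs 1.13: the larger is 1.13, so II has heavier tails. (II is leptokurtic — heavier-than-normal tails; the other is platykurtic.)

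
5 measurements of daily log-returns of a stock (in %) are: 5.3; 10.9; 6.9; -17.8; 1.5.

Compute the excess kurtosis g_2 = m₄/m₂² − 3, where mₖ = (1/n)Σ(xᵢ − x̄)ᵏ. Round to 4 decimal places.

x̄ = 1.3600
Σ(xᵢ − x̄)² = 504.3520 ⇒ m₂ = 100.87040
Σ(xᵢ − x̄)⁴ = 144232.5897 ⇒ m₄ = 28846.51795
m₂² = 10174.83760
g_2 = m₄/m₂² − 3 = 2.83508 − 3 ≈ -0.1649

-0.1649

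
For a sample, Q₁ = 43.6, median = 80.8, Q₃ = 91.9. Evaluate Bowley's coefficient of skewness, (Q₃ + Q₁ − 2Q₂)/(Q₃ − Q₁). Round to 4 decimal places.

numerator: Q₃ + Q₁ − 2Q₂ = 91.9 + 43.6 − 2×80.8 = -26.1000
denominator: Q₃ − Q₁ = 91.9 − 43.6 = 48.3000
Bowley skewness = -26.1000 / 48.3000 ≈ -0.5404

-0.5404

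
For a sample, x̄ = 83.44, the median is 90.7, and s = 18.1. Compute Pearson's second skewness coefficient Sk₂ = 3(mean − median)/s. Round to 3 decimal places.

-1.203

Sk₂ = 3(83.44 − 90.7) / 18.1 = 3 × -7.2600 / 18.1
    = -21.7800 / 18.1 ≈ -1.203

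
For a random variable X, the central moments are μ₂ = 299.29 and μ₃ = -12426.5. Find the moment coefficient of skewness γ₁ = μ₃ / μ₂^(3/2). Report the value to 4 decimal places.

-2.4000

σ = √μ₂ = √299.29 = 17.30000
σ³ = μ₂^(3/2) = 5177.71700
γ₁ = μ₃/σ³ = -12426.5 / 5177.71700 ≈ -2.4000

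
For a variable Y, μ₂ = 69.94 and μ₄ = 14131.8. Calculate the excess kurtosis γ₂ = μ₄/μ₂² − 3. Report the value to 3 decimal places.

μ₂² = 69.94² = 4891.60360
μ₄/μ₂² = 14131.8 / 4891.60360 = 2.88899
γ₂ = 2.88899 − 3 ≈ -0.111

-0.111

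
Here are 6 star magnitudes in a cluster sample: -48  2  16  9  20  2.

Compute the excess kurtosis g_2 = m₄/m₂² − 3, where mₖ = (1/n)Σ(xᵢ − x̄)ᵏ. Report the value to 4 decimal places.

0.6187

x̄ = 0.1667
Σ(xᵢ − x̄)² = 3048.8333 ⇒ m₂ = 508.13889
Σ(xᵢ − x̄)⁴ = 5606220.4861 ⇒ m₄ = 934370.08102
m₂² = 258205.13040
g_2 = m₄/m₂² − 3 = 3.61871 − 3 ≈ 0.6187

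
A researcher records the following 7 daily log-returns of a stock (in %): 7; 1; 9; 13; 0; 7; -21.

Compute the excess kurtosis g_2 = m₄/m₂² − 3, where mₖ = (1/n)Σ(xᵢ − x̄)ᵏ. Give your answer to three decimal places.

x̄ = 2.2857
Σ(xᵢ − x̄)² = 753.4286 ⇒ m₂ = 107.63265
Σ(xᵢ − x̄)⁴ = 310235.7376 ⇒ m₄ = 44319.39109
m₂² = 11584.78800
g_2 = m₄/m₂² − 3 = 3.82565 − 3 ≈ 0.826

0.826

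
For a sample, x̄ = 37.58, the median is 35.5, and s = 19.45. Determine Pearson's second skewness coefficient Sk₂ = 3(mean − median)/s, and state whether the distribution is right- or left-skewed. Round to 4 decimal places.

0.3208, right-skewed

Sk₂ = 3(37.58 − 35.5) / 19.45 = 3 × 2.0800 / 19.45
    = 6.2400 / 19.45 ≈ 0.3208
Sk₂ > 0 ⇒ mean > median ⇒ right-skewed (positive skew).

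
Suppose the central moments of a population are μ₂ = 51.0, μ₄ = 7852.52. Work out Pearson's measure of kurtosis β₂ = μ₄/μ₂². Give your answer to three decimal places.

μ₂² = 51.0² = 2601.00000
μ₄/μ₂² = 7852.52 / 2601.00000 = 3.01904
β₂ ≈ 3.019

3.019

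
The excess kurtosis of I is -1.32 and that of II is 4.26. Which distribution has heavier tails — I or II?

II

Higher excess kurtosis ⇒ heavier tails relative to the normal distribution.
-1.32 vs 4.26: the larger is 4.26, so II has heavier tails. (II is leptokurtic — heavier-than-normal tails; the other is platykurtic.)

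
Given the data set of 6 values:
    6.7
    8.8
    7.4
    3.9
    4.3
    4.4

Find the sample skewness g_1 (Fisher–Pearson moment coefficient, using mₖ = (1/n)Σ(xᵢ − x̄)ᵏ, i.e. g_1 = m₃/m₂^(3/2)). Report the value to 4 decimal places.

0.3205

x̄ = (6.7 + 8.8 + 7.4 + 3.9 + 4.3 + 4.4) / 6 = 5.9167
deviations (xᵢ − x̄): 0.7833, 2.8833, 1.4833, -2.0167, -1.6167, -1.5167
Σ(xᵢ − x̄)² = 20.1083 ⇒ m₂ = 20.1083/6 = 3.35139
Σ(xᵢ − x̄)³ = 11.7996 ⇒ m₃ = 11.7996/6 = 1.96659
m₂^(3/2) = 3.35139^(1.5) = 6.13532
g_1 = m₃ / m₂^(3/2) = 1.96659 / 6.13532 ≈ 0.3205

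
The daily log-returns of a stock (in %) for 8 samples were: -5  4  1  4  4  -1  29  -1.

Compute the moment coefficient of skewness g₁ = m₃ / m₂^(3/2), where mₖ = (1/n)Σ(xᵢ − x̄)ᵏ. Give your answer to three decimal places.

x̄ = (-5 + 4 + 1 + 4 + 4 - 1 + 29 - 1) / 8 = 4.3750
deviations (xᵢ − x̄): -9.3750, -0.3750, -3.3750, -0.3750, -0.3750, -5.3750, 24.6250, -5.3750
Σ(xᵢ − x̄)² = 763.8750 ⇒ m₂ = 763.8750/8 = 95.48438
Σ(xᵢ − x̄)³ = 13759.2188 ⇒ m₃ = 13759.2188/8 = 1719.90234
m₂^(3/2) = 95.48438^(1.5) = 933.03614
g₁ = m₃ / m₂^(3/2) = 1719.90234 / 933.03614 ≈ 1.843

1.843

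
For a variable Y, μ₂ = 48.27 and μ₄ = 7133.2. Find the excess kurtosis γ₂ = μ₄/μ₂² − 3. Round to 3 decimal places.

μ₂² = 48.27² = 2329.99290
μ₄/μ₂² = 7133.2 / 2329.99290 = 3.06147
γ₂ = 3.06147 − 3 ≈ 0.061

0.061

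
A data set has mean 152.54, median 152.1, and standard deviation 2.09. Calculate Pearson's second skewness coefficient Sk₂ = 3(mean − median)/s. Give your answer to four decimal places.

0.6316

Sk₂ = 3(152.54 − 152.1) / 2.09 = 3 × 0.4400 / 2.09
    = 1.3200 / 2.09 ≈ 0.6316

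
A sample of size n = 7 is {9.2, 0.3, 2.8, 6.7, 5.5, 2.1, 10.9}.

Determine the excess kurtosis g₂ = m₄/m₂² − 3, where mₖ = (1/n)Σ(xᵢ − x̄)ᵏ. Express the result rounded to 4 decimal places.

x̄ = 5.3571
Σ(xᵢ − x̄)² = 90.0371 ⇒ m₂ = 12.86245
Σ(xᵢ − x̄)⁴ = 1974.6254 ⇒ m₄ = 282.08935
m₂² = 165.44259
g₂ = m₄/m₂² − 3 = 1.70506 − 3 ≈ -1.2949

-1.2949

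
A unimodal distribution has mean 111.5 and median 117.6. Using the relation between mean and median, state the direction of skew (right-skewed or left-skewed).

left-skewed

mean − median = 111.5 − 117.6 = -6.1
mean < median ⇒ the longer tail is on the left ⇒ left-skewed (negatively skewed).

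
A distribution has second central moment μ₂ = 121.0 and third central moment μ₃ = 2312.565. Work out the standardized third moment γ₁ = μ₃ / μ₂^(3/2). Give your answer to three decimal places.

σ = √μ₂ = √121.0 = 11.00000
σ³ = μ₂^(3/2) = 1331.00000
γ₁ = μ₃/σ³ = 2312.565 / 1331.00000 ≈ 1.737

1.737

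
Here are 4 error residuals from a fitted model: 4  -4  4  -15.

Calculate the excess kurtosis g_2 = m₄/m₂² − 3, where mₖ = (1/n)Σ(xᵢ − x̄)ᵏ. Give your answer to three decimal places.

-1.189

x̄ = -2.7500
Σ(xᵢ − x̄)² = 242.7500 ⇒ m₂ = 60.68750
Σ(xᵢ − x̄)⁴ = 26673.0781 ⇒ m₄ = 6668.26953
m₂² = 3682.97266
g_2 = m₄/m₂² − 3 = 1.81057 − 3 ≈ -1.189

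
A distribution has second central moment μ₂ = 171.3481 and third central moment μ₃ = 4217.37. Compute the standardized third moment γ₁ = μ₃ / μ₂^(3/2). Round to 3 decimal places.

1.880

σ = √μ₂ = √171.3481 = 13.09000
σ³ = μ₂^(3/2) = 2242.94663
γ₁ = μ₃/σ³ = 4217.37 / 2242.94663 ≈ 1.880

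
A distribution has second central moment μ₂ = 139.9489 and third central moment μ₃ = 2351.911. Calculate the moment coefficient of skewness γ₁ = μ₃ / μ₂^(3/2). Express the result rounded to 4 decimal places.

1.4206

σ = √μ₂ = √139.9489 = 11.83000
σ³ = μ₂^(3/2) = 1655.59549
γ₁ = μ₃/σ³ = 2351.911 / 1655.59549 ≈ 1.4206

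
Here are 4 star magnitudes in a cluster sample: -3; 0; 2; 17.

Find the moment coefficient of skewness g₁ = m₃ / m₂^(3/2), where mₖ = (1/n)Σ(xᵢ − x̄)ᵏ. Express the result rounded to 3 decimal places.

0.971

x̄ = (-3 + 0 + 2 + 17) / 4 = 4.0000
deviations (xᵢ − x̄): -7.0000, -4.0000, -2.0000, 13.0000
Σ(xᵢ − x̄)² = 238.0000 ⇒ m₂ = 238.0000/4 = 59.50000
Σ(xᵢ − x̄)³ = 1782.0000 ⇒ m₃ = 1782.0000/4 = 445.50000
m₂^(3/2) = 59.50000^(1.5) = 458.96065
g₁ = m₃ / m₂^(3/2) = 445.50000 / 458.96065 ≈ 0.971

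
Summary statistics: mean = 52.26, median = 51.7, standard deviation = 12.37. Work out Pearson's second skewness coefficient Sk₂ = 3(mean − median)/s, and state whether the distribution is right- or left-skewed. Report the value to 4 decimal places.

Sk₂ = 3(52.26 − 51.7) / 12.37 = 3 × 0.5600 / 12.37
    = 1.6800 / 12.37 ≈ 0.1358
Sk₂ > 0 ⇒ mean > median ⇒ right-skewed (positive skew).

0.1358, right-skewed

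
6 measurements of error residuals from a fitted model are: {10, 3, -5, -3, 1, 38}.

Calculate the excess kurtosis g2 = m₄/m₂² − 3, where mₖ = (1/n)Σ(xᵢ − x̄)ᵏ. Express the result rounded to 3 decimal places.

0.451

x̄ = 7.3333
Σ(xᵢ − x̄)² = 1265.3333 ⇒ m₂ = 210.88889
Σ(xᵢ − x̄)⁴ = 920987.1111 ⇒ m₄ = 153497.85185
m₂² = 44474.12346
g2 = m₄/m₂² − 3 = 3.45140 − 3 ≈ 0.451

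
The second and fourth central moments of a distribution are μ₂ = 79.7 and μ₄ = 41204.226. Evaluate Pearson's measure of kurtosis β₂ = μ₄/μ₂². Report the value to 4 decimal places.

μ₂² = 79.7² = 6352.09000
μ₄/μ₂² = 41204.226 / 6352.09000 = 6.48672
β₂ ≈ 6.4867

6.4867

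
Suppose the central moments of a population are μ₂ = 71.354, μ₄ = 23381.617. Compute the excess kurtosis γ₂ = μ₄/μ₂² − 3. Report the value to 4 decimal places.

μ₂² = 71.354² = 5091.39332
μ₄/μ₂² = 23381.617 / 5091.39332 = 4.59238
γ₂ = 4.59238 − 3 ≈ 1.5924

1.5924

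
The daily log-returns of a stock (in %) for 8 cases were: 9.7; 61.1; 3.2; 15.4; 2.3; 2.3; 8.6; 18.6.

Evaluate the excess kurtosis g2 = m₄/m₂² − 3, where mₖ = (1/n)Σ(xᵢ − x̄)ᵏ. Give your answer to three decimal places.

2.094

x̄ = 15.1500
Σ(xᵢ − x̄)² = 2669.0200 ⇒ m₂ = 333.62750
Σ(xᵢ − x̄)⁴ = 4535808.4875 ⇒ m₄ = 566976.06093
m₂² = 111307.30876
g2 = m₄/m₂² − 3 = 5.09379 − 3 ≈ 2.094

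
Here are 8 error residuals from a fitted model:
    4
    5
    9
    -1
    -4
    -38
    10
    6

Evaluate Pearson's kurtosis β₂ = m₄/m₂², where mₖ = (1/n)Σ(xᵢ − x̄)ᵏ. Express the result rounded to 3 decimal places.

x̄ = -1.1250
Σ(xᵢ − x̄)² = 1708.8750 ⇒ m₂ = 213.60938
Σ(xᵢ − x̄)⁴ = 1879532.7129 ⇒ m₄ = 234941.58911
m₂² = 45628.96509
β₂ = m₄/m₂² = 234941.58911 / 45628.96509 ≈ 5.149

5.149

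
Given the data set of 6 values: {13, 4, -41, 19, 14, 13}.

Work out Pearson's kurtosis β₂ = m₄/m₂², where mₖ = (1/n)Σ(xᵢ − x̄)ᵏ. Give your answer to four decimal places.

3.8647

x̄ = 3.6667
Σ(xᵢ − x̄)² = 2511.3333 ⇒ m₂ = 418.55556
Σ(xᵢ − x̄)⁴ = 4062323.7778 ⇒ m₄ = 677053.96296
m₂² = 175188.75309
β₂ = m₄/m₂² = 677053.96296 / 175188.75309 ≈ 3.8647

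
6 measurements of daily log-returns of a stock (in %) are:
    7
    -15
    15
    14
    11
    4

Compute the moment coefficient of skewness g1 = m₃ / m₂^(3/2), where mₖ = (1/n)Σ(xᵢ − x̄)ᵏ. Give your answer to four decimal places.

x̄ = (7 - 15 + 15 + 14 + 11 + 4) / 6 = 6.0000
deviations (xᵢ − x̄): 1.0000, -21.0000, 9.0000, 8.0000, 5.0000, -2.0000
Σ(xᵢ − x̄)² = 616.0000 ⇒ m₂ = 616.0000/6 = 102.66667
Σ(xᵢ − x̄)³ = -7902.0000 ⇒ m₃ = -7902.0000/6 = -1317.00000
m₂^(3/2) = 102.66667^(1.5) = 1040.26549
g1 = m₃ / m₂^(3/2) = -1317.00000 / 1040.26549 ≈ -1.2660

-1.2660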